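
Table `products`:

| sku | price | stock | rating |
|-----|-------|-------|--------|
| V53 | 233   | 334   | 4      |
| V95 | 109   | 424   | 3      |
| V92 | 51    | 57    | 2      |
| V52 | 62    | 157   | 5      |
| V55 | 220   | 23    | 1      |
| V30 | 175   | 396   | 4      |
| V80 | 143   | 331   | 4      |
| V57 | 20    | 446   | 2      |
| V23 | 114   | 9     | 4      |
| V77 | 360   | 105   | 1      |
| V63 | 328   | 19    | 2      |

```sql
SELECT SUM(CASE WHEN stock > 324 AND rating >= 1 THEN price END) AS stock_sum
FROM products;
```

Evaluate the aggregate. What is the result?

680

sku=V53: ✓ → 233
sku=V95: ✓ → 109
sku=V92: ✗
sku=V52: ✗
sku=V55: ✗
sku=V30: ✓ → 175
sku=V80: ✓ → 143
sku=V57: ✓ → 20
sku=V23: ✗
sku=V77: ✗
sku=V63: ✗
stock_sum = 233 + 109 + 175 + 143 + 20 = 680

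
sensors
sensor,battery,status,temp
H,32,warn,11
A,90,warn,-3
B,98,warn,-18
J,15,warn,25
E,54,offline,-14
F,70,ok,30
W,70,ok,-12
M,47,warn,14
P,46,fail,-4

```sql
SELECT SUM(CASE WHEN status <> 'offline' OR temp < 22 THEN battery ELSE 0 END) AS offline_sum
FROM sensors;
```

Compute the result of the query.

sensor=H: ✓ → 32
sensor=A: ✓ → 90
sensor=B: ✓ → 98
sensor=J: ✓ → 15
sensor=E: ✓ → 54
sensor=F: ✓ → 70
sensor=W: ✓ → 70
sensor=M: ✓ → 47
sensor=P: ✓ → 46
offline_sum = 32 + 90 + 98 + 15 + 54 + 70 + 70 + 47 + 46 = 522

522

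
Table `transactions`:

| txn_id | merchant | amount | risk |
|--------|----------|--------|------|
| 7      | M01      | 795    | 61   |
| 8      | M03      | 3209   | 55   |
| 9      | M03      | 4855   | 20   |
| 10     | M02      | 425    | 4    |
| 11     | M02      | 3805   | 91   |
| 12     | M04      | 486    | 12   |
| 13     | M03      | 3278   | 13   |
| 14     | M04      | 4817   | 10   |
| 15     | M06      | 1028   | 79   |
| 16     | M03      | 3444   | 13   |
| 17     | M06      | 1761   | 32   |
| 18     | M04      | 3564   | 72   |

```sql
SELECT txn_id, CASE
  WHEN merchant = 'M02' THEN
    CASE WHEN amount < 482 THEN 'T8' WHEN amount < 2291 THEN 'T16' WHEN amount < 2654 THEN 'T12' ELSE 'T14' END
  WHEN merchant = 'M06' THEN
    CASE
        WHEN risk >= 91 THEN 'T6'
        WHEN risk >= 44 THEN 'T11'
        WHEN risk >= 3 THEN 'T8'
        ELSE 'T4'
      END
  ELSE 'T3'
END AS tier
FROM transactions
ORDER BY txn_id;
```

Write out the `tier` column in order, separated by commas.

T3, T3, T3, T8, T14, T3, T3, T3, T11, T3, T8, T3

txn_id=7: merchant='M01' → outer ELSE → T3
txn_id=8: merchant='M03' → outer ELSE → T3
txn_id=9: merchant='M03' → outer ELSE → T3
txn_id=10: merchant='M02' → inner[amount < 482] → T8
txn_id=11: merchant='M02' → inner[ELSE] → T14
txn_id=12: merchant='M04' → outer ELSE → T3
txn_id=13: merchant='M03' → outer ELSE → T3
txn_id=14: merchant='M04' → outer ELSE → T3
txn_id=15: merchant='M06' → inner[risk >= 44] → T11
txn_id=16: merchant='M03' → outer ELSE → T3
txn_id=17: merchant='M06' → inner[risk >= 3] → T8
txn_id=18: merchant='M04' → outer ELSE → T3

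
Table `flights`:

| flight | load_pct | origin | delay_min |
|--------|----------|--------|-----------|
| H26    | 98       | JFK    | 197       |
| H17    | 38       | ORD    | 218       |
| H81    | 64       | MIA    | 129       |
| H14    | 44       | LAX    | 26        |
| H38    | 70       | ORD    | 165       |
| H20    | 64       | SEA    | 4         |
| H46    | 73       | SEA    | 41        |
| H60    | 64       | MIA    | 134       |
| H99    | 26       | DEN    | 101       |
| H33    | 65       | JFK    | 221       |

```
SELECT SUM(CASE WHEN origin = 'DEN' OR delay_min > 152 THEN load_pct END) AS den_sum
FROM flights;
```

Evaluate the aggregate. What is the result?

297

flight=H26: ✓ → 98
flight=H17: ✓ → 38
flight=H81: ✗
flight=H14: ✗
flight=H38: ✓ → 70
flight=H20: ✗
flight=H46: ✗
flight=H60: ✗
flight=H99: ✓ → 26
flight=H33: ✓ → 65
den_sum = 98 + 38 + 70 + 26 + 65 = 297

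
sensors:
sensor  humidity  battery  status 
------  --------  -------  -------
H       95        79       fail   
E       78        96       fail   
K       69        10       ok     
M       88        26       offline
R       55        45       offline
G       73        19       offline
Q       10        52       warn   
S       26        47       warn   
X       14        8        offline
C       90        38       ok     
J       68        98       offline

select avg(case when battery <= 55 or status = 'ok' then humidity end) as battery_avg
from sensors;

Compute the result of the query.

53.125

sensor=H: ✗
sensor=E: ✗
sensor=K: ✓ → 69
sensor=M: ✓ → 88
sensor=R: ✓ → 55
sensor=G: ✓ → 73
sensor=Q: ✓ → 10
sensor=S: ✓ → 26
sensor=X: ✓ → 14
sensor=C: ✓ → 90
sensor=J: ✗
battery_avg = (69 + 88 + 55 + 73 + 10 + 26 + 14 + 90) / 8 = 53.125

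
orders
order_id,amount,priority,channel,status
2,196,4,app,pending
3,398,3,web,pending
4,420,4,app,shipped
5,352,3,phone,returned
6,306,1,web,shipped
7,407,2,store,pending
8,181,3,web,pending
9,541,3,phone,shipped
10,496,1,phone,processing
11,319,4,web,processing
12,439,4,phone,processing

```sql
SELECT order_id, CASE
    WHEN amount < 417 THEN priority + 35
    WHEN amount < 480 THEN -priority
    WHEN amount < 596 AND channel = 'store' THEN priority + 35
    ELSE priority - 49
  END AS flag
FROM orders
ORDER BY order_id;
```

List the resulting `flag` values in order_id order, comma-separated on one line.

39, 38, -4, 38, 36, 37, 38, -46, -48, 39, -4

order_id=2: amount < 417 → 39
order_id=3: amount < 417 → 38
order_id=4: amount < 480 → -4
order_id=5: amount < 417 → 38
order_id=6: amount < 417 → 36
order_id=7: amount < 417 → 37
order_id=8: amount < 417 → 38
order_id=9: ELSE → -46
order_id=10: ELSE → -48
order_id=11: amount < 417 → 39
order_id=12: amount < 480 → -4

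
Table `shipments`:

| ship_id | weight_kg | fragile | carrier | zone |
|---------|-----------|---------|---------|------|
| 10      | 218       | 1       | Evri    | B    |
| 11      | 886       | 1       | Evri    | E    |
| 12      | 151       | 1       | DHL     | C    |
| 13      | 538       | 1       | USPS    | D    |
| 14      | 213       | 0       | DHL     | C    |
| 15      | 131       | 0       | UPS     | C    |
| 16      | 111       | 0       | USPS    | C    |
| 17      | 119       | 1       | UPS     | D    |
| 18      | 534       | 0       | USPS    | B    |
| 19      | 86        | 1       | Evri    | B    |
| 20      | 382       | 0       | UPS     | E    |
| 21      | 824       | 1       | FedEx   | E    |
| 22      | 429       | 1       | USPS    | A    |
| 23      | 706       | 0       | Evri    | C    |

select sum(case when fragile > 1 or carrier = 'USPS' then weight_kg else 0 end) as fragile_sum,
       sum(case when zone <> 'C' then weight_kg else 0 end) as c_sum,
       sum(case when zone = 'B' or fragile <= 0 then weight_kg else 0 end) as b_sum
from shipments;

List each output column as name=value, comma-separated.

[fragile_sum: fragile > 1 or carrier = 'USPS']
ship_id=10: ✗
ship_id=11: ✗
ship_id=12: ✗
ship_id=13: ✓ → 538
ship_id=14: ✗
ship_id=15: ✗
ship_id=16: ✓ → 111
ship_id=17: ✗
ship_id=18: ✓ → 534
ship_id=19: ✗
ship_id=20: ✗
ship_id=21: ✗
ship_id=22: ✓ → 429
ship_id=23: ✗
fragile_sum = 538 + 111 + 534 + 429 = 1612
—
[c_sum: zone <> 'C']
ship_id=10: ✓ → 218
ship_id=11: ✓ → 886
ship_id=12: ✗
ship_id=13: ✓ → 538
ship_id=14: ✗
ship_id=15: ✗
ship_id=16: ✗
ship_id=17: ✓ → 119
ship_id=18: ✓ → 534
ship_id=19: ✓ → 86
ship_id=20: ✓ → 382
ship_id=21: ✓ → 824
ship_id=22: ✓ → 429
ship_id=23: ✗
c_sum = 218 + 886 + 538 + 119 + 534 + 86 + 382 + 824 + 429 = 4016
—
[b_sum: zone = 'B' or fragile <= 0]
ship_id=10: ✓ → 218
ship_id=11: ✗
ship_id=12: ✗
ship_id=13: ✗
ship_id=14: ✓ → 213
ship_id=15: ✓ → 131
ship_id=16: ✓ → 111
ship_id=17: ✗
ship_id=18: ✓ → 534
ship_id=19: ✓ → 86
ship_id=20: ✓ → 382
ship_id=21: ✗
ship_id=22: ✗
ship_id=23: ✓ → 706
b_sum = 218 + 213 + 131 + 111 + 534 + 86 + 382 + 706 = 2381

fragile_sum=1612, c_sum=4016, b_sum=2381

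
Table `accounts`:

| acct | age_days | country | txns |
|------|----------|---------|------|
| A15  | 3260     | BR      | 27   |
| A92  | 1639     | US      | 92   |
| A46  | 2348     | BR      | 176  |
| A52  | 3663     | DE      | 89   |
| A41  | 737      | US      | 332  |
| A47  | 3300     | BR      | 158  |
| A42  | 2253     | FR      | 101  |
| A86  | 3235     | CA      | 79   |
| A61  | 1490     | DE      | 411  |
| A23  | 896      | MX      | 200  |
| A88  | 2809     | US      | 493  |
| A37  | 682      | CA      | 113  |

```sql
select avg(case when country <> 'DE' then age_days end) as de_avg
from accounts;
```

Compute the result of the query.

2115.9

acct=A15: ✓ → 3260
acct=A92: ✓ → 1639
acct=A46: ✓ → 2348
acct=A52: ✗
acct=A41: ✓ → 737
acct=A47: ✓ → 3300
acct=A42: ✓ → 2253
acct=A86: ✓ → 3235
acct=A61: ✗
acct=A23: ✓ → 896
acct=A88: ✓ → 2809
acct=A37: ✓ → 682
de_avg = (3260 + 1639 + 2348 + 737 + 3300 + 2253 + 3235 + 896 + 2809 + 682) / 10 = 2115.9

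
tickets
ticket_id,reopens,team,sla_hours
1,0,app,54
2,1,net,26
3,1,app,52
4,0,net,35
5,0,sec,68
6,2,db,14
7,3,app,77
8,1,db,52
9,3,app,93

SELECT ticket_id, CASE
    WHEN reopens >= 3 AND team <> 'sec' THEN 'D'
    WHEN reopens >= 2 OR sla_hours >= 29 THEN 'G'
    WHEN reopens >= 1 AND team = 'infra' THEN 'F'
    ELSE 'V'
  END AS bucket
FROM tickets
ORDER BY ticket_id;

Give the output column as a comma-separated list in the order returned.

G, V, G, G, G, G, D, G, D

ticket_id=1: reopens >= 2 OR sla_hours >= 29 → G
ticket_id=2: ELSE → V
ticket_id=3: reopens >= 2 OR sla_hours >= 29 → G
ticket_id=4: reopens >= 2 OR sla_hours >= 29 → G
ticket_id=5: reopens >= 2 OR sla_hours >= 29 → G
ticket_id=6: reopens >= 2 OR sla_hours >= 29 → G
ticket_id=7: reopens >= 3 AND team <> 'sec' → D
ticket_id=8: reopens >= 2 OR sla_hours >= 29 → G
ticket_id=9: reopens >= 3 AND team <> 'sec' → D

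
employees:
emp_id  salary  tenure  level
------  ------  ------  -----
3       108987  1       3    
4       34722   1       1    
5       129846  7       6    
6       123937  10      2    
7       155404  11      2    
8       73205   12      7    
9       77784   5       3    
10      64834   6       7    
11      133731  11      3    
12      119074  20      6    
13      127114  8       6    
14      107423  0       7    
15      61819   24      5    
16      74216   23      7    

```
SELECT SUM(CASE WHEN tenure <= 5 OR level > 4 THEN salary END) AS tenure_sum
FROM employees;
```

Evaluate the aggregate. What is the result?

979024

emp_id=3: ✓ → 108987
emp_id=4: ✓ → 34722
emp_id=5: ✓ → 129846
emp_id=6: ✗
emp_id=7: ✗
emp_id=8: ✓ → 73205
emp_id=9: ✓ → 77784
emp_id=10: ✓ → 64834
emp_id=11: ✗
emp_id=12: ✓ → 119074
emp_id=13: ✓ → 127114
emp_id=14: ✓ → 107423
emp_id=15: ✓ → 61819
emp_id=16: ✓ → 74216
tenure_sum = 108987 + 34722 + 129846 + 73205 + 77784 + 64834 + 119074 + 127114 + 107423 + 61819 + 74216 = 979024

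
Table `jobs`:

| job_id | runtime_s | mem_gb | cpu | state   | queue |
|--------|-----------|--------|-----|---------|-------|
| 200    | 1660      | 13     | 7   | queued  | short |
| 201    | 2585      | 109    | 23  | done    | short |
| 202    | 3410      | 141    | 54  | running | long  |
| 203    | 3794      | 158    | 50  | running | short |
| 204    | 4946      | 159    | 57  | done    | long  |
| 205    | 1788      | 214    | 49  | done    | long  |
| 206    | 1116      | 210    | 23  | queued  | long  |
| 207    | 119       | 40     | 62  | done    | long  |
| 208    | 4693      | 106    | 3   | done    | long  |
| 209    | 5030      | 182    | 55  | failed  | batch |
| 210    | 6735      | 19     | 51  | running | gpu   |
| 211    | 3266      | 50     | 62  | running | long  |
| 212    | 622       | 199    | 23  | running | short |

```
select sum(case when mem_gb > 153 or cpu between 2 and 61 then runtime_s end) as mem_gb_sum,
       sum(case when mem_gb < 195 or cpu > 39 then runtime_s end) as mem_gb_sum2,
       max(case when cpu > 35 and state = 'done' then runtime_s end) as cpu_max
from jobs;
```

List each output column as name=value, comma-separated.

mem_gb_sum=36379, mem_gb_sum2=38026, cpu_max=4946

[mem_gb_sum: mem_gb > 153 or cpu between 2 and 61]
job_id=200: ✓ → 1660
job_id=201: ✓ → 2585
job_id=202: ✓ → 3410
job_id=203: ✓ → 3794
job_id=204: ✓ → 4946
job_id=205: ✓ → 1788
job_id=206: ✓ → 1116
job_id=207: ✗
job_id=208: ✓ → 4693
job_id=209: ✓ → 5030
job_id=210: ✓ → 6735
job_id=211: ✗
job_id=212: ✓ → 622
mem_gb_sum = 1660 + 2585 + 3410 + 3794 + 4946 + 1788 + 1116 + 4693 + 5030 + 6735 + 622 = 36379
—
[mem_gb_sum2: mem_gb < 195 or cpu > 39]
job_id=200: ✓ → 1660
job_id=201: ✓ → 2585
job_id=202: ✓ → 3410
job_id=203: ✓ → 3794
job_id=204: ✓ → 4946
job_id=205: ✓ → 1788
job_id=206: ✗
job_id=207: ✓ → 119
job_id=208: ✓ → 4693
job_id=209: ✓ → 5030
job_id=210: ✓ → 6735
job_id=211: ✓ → 3266
job_id=212: ✗
mem_gb_sum2 = 1660 + 2585 + 3410 + 3794 + 4946 + 1788 + 119 + 4693 + 5030 + 6735 + 3266 = 38026
—
[cpu_max: cpu > 35 and state = 'done']
job_id=200: ✗
job_id=201: ✗
job_id=202: ✗
job_id=203: ✗
job_id=204: ✓ → 4946
job_id=205: ✓ → 1788
job_id=206: ✗
job_id=207: ✓ → 119
job_id=208: ✗
job_id=209: ✗
job_id=210: ✗
job_id=211: ✗
job_id=212: ✗
cpu_max = MAX(4946, 1788, 119) = 4946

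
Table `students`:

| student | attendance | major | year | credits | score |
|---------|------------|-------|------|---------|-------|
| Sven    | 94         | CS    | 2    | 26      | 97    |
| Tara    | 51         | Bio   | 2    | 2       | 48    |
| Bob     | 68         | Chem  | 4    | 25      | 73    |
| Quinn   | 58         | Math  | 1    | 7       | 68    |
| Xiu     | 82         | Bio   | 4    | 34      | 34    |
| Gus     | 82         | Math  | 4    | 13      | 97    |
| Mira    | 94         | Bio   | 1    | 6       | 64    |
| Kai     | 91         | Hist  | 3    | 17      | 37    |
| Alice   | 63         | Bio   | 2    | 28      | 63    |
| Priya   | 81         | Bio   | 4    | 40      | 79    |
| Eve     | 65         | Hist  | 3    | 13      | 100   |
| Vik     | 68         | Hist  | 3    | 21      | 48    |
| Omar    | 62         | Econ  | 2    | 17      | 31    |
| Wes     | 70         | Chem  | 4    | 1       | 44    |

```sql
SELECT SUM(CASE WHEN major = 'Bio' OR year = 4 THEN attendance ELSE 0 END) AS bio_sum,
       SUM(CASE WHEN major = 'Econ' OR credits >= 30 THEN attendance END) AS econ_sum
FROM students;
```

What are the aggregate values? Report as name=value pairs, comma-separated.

[bio_sum: major = 'Bio' OR year = 4]
student=Sven: ✗
student=Tara: ✓ → 51
student=Bob: ✓ → 68
student=Quinn: ✗
student=Xiu: ✓ → 82
student=Gus: ✓ → 82
student=Mira: ✓ → 94
student=Kai: ✗
student=Alice: ✓ → 63
student=Priya: ✓ → 81
student=Eve: ✗
student=Vik: ✗
student=Omar: ✗
student=Wes: ✓ → 70
bio_sum = 51 + 68 + 82 + 82 + 94 + 63 + 81 + 70 = 591
—
[econ_sum: major = 'Econ' OR credits >= 30]
student=Sven: ✗
student=Tara: ✗
student=Bob: ✗
student=Quinn: ✗
student=Xiu: ✓ → 82
student=Gus: ✗
student=Mira: ✗
student=Kai: ✗
student=Alice: ✗
student=Priya: ✓ → 81
student=Eve: ✗
student=Vik: ✗
student=Omar: ✓ → 62
student=Wes: ✗
econ_sum = 82 + 81 + 62 = 225

bio_sum=591, econ_sum=225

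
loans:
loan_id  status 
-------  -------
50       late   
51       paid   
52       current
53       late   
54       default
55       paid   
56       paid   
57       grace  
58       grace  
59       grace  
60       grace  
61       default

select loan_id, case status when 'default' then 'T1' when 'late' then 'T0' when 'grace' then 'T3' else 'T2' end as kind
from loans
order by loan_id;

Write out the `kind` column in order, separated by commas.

T0, T2, T2, T0, T1, T2, T2, T3, T3, T3, T3, T1

loan_id=50: status='late' → T0
loan_id=51: ELSE → T2
loan_id=52: ELSE → T2
loan_id=53: status='late' → T0
loan_id=54: status='default' → T1
loan_id=55: ELSE → T2
loan_id=56: ELSE → T2
loan_id=57: status='grace' → T3
loan_id=58: status='grace' → T3
loan_id=59: status='grace' → T3
loan_id=60: status='grace' → T3
loan_id=61: status='default' → T1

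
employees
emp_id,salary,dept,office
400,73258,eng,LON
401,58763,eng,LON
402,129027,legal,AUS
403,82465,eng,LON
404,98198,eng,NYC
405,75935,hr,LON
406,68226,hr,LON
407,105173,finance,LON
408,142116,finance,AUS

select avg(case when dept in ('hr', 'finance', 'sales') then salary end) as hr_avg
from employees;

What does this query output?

emp_id=400: ✗
emp_id=401: ✗
emp_id=402: ✗
emp_id=403: ✗
emp_id=404: ✗
emp_id=405: ✓ → 75935
emp_id=406: ✓ → 68226
emp_id=407: ✓ → 105173
emp_id=408: ✓ → 142116
hr_avg = (75935 + 68226 + 105173 + 142116) / 4 = 97862.5

97862.5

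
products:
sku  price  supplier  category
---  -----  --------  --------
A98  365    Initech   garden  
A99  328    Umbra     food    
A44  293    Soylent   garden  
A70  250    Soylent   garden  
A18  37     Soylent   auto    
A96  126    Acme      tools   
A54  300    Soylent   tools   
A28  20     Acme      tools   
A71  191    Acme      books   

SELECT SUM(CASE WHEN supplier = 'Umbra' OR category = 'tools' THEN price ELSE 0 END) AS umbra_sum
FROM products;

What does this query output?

774

sku=A98: ✗
sku=A99: ✓ → 328
sku=A44: ✗
sku=A70: ✗
sku=A18: ✗
sku=A96: ✓ → 126
sku=A54: ✓ → 300
sku=A28: ✓ → 20
sku=A71: ✗
umbra_sum = 328 + 126 + 300 + 20 = 774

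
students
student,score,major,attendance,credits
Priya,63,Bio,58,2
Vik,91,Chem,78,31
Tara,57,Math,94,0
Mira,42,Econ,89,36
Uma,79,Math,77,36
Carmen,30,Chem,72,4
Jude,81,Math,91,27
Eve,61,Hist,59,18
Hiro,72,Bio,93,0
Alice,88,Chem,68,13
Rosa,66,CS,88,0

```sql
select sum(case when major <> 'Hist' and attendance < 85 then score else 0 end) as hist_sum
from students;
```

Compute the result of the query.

351

student=Priya: ✓ → 63
student=Vik: ✓ → 91
student=Tara: ✗
student=Mira: ✗
student=Uma: ✓ → 79
student=Carmen: ✓ → 30
student=Jude: ✗
student=Eve: ✗
student=Hiro: ✗
student=Alice: ✓ → 88
student=Rosa: ✗
hist_sum = 63 + 91 + 79 + 30 + 88 = 351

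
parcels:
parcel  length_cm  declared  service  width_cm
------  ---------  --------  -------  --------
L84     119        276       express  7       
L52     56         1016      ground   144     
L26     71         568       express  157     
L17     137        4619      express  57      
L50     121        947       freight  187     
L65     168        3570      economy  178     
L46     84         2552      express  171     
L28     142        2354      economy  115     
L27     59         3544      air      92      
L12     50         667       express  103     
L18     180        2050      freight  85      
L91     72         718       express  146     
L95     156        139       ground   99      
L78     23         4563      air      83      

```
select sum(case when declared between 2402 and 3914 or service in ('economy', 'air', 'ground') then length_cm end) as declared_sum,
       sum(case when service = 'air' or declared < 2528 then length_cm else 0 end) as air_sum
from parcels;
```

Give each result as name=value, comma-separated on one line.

declared_sum=688, air_sum=1049

[declared_sum: declared between 2402 and 3914 or service in ('economy', 'air', 'ground')]
parcel=L84: ✗
parcel=L52: ✓ → 56
parcel=L26: ✗
parcel=L17: ✗
parcel=L50: ✗
parcel=L65: ✓ → 168
parcel=L46: ✓ → 84
parcel=L28: ✓ → 142
parcel=L27: ✓ → 59
parcel=L12: ✗
parcel=L18: ✗
parcel=L91: ✗
parcel=L95: ✓ → 156
parcel=L78: ✓ → 23
declared_sum = 56 + 168 + 84 + 142 + 59 + 156 + 23 = 688
—
[air_sum: service = 'air' or declared < 2528]
parcel=L84: ✓ → 119
parcel=L52: ✓ → 56
parcel=L26: ✓ → 71
parcel=L17: ✗
parcel=L50: ✓ → 121
parcel=L65: ✗
parcel=L46: ✗
parcel=L28: ✓ → 142
parcel=L27: ✓ → 59
parcel=L12: ✓ → 50
parcel=L18: ✓ → 180
parcel=L91: ✓ → 72
parcel=L95: ✓ → 156
parcel=L78: ✓ → 23
air_sum = 119 + 56 + 71 + 121 + 142 + 59 + 50 + 180 + 72 + 156 + 23 = 1049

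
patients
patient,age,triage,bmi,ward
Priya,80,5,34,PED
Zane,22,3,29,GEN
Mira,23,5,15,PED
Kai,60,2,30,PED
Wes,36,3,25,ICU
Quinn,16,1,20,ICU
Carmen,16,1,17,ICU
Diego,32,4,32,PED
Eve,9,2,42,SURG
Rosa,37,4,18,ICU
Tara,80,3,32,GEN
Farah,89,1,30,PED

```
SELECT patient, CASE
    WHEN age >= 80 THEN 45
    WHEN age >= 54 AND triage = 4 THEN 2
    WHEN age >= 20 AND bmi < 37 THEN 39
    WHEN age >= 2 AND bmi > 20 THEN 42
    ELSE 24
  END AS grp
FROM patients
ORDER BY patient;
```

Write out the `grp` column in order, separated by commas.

24, 39, 42, 45, 39, 39, 45, 24, 39, 45, 39, 39

patient=Carmen: ELSE → 24
patient=Diego: age >= 20 AND bmi < 37 → 39
patient=Eve: age >= 2 AND bmi > 20 → 42
patient=Farah: age >= 80 → 45
patient=Kai: age >= 20 AND bmi < 37 → 39
patient=Mira: age >= 20 AND bmi < 37 → 39
patient=Priya: age >= 80 → 45
patient=Quinn: ELSE → 24
patient=Rosa: age >= 20 AND bmi < 37 → 39
patient=Tara: age >= 80 → 45
patient=Wes: age >= 20 AND bmi < 37 → 39
patient=Zane: age >= 20 AND bmi < 37 → 39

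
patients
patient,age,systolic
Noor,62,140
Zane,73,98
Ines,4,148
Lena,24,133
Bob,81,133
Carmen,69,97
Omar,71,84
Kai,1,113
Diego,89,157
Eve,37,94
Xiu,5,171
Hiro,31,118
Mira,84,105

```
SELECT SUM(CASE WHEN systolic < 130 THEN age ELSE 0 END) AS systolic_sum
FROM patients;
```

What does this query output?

patient=Noor: ✗
patient=Zane: ✓ → 73
patient=Ines: ✗
patient=Lena: ✗
patient=Bob: ✗
patient=Carmen: ✓ → 69
patient=Omar: ✓ → 71
patient=Kai: ✓ → 1
patient=Diego: ✗
patient=Eve: ✓ → 37
patient=Xiu: ✗
patient=Hiro: ✓ → 31
patient=Mira: ✓ → 84
systolic_sum = 73 + 69 + 71 + 1 + 37 + 31 + 84 = 366

366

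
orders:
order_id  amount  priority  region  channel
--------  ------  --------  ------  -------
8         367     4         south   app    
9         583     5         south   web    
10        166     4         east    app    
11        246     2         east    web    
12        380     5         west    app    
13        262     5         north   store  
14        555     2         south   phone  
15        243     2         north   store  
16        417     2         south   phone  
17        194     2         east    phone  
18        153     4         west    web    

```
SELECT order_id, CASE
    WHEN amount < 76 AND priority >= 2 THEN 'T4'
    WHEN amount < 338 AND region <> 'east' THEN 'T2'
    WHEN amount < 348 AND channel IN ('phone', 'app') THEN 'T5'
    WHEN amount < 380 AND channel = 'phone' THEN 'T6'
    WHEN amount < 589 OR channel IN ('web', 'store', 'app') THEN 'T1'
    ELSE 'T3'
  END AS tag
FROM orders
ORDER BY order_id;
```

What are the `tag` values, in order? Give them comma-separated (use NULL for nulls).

T1, T1, T5, T1, T1, T2, T1, T2, T1, T5, T2

order_id=8: amount < 589 OR channel IN ('web', 'store', 'app') → T1
order_id=9: amount < 589 OR channel IN ('web', 'store', 'app') → T1
order_id=10: amount < 348 AND channel IN ('phone', 'app') → T5
order_id=11: amount < 589 OR channel IN ('web', 'store', 'app') → T1
order_id=12: amount < 589 OR channel IN ('web', 'store', 'app') → T1
order_id=13: amount < 338 AND region <> 'east' → T2
order_id=14: amount < 589 OR channel IN ('web', 'store', 'app') → T1
order_id=15: amount < 338 AND region <> 'east' → T2
order_id=16: amount < 589 OR channel IN ('web', 'store', 'app') → T1
order_id=17: amount < 348 AND channel IN ('phone', 'app') → T5
order_id=18: amount < 338 AND region <> 'east' → T2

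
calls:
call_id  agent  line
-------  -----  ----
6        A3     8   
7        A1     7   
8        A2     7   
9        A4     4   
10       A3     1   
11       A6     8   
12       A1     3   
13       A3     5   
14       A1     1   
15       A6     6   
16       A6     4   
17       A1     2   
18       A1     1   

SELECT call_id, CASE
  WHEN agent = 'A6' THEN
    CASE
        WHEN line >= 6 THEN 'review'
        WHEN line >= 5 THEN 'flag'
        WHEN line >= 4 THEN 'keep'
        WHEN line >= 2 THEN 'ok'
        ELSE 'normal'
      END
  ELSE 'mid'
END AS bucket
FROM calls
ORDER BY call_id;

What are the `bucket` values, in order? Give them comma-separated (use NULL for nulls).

call_id=6: agent='A3' → outer ELSE → mid
call_id=7: agent='A1' → outer ELSE → mid
call_id=8: agent='A2' → outer ELSE → mid
call_id=9: agent='A4' → outer ELSE → mid
call_id=10: agent='A3' → outer ELSE → mid
call_id=11: agent='A6' → inner[line >= 6] → review
call_id=12: agent='A1' → outer ELSE → mid
call_id=13: agent='A3' → outer ELSE → mid
call_id=14: agent='A1' → outer ELSE → mid
call_id=15: agent='A6' → inner[line >= 6] → review
call_id=16: agent='A6' → inner[line >= 4] → keep
call_id=17: agent='A1' → outer ELSE → mid
call_id=18: agent='A1' → outer ELSE → mid

mid, mid, mid, mid, mid, review, mid, mid, mid, review, keep, mid, mid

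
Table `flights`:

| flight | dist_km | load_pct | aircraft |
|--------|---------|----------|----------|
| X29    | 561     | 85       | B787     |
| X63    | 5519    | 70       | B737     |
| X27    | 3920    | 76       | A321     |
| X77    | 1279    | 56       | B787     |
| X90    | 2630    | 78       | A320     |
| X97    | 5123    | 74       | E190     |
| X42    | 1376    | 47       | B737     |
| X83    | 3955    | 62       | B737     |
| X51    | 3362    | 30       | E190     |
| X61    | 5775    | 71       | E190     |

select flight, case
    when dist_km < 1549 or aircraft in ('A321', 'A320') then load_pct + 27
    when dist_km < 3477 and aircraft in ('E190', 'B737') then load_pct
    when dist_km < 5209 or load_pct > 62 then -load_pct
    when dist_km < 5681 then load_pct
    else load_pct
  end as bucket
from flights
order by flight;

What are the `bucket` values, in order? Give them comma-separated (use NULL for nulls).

103, 112, 74, 30, -71, -70, 83, -62, 105, -74

flight=X27: dist_km < 1549 or aircraft in ('A321', 'A320') → 103
flight=X29: dist_km < 1549 or aircraft in ('A321', 'A320') → 112
flight=X42: dist_km < 1549 or aircraft in ('A321', 'A320') → 74
flight=X51: dist_km < 3477 and aircraft in ('E190', 'B737') → 30
flight=X61: dist_km < 5209 or load_pct > 62 → -71
flight=X63: dist_km < 5209 or load_pct > 62 → -70
flight=X77: dist_km < 1549 or aircraft in ('A321', 'A320') → 83
flight=X83: dist_km < 5209 or load_pct > 62 → -62
flight=X90: dist_km < 1549 or aircraft in ('A321', 'A320') → 105
flight=X97: dist_km < 5209 or load_pct > 62 → -74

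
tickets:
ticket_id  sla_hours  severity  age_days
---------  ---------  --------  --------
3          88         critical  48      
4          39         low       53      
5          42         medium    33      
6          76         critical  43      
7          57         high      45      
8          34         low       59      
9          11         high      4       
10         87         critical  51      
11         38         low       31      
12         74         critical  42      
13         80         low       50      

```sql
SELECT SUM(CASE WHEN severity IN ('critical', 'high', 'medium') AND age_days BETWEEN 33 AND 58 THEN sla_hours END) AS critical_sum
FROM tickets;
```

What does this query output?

424

ticket_id=3: ✓ → 88
ticket_id=4: ✗
ticket_id=5: ✓ → 42
ticket_id=6: ✓ → 76
ticket_id=7: ✓ → 57
ticket_id=8: ✗
ticket_id=9: ✗
ticket_id=10: ✓ → 87
ticket_id=11: ✗
ticket_id=12: ✓ → 74
ticket_id=13: ✗
critical_sum = 88 + 42 + 76 + 57 + 87 + 74 = 424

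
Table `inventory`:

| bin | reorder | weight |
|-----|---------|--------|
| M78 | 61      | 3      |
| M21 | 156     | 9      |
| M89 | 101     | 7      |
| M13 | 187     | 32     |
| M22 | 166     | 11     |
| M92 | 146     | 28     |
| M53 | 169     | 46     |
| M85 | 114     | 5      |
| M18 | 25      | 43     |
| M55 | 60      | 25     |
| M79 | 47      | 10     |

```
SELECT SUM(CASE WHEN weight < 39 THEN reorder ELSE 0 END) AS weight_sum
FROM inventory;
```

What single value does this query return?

1038

bin=M78: ✓ → 61
bin=M21: ✓ → 156
bin=M89: ✓ → 101
bin=M13: ✓ → 187
bin=M22: ✓ → 166
bin=M92: ✓ → 146
bin=M53: ✗
bin=M85: ✓ → 114
bin=M18: ✗
bin=M55: ✓ → 60
bin=M79: ✓ → 47
weight_sum = 61 + 156 + 101 + 187 + 166 + 146 + 114 + 60 + 47 = 1038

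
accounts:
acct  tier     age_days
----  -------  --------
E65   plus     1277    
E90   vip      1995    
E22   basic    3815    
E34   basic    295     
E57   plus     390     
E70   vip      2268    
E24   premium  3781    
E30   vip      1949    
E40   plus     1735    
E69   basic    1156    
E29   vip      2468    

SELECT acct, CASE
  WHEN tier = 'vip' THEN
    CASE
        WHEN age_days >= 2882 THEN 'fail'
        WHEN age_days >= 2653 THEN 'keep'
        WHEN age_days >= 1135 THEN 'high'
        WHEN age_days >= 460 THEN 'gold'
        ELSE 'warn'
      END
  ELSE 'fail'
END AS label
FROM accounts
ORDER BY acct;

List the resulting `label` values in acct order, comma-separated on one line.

acct=E22: tier='basic' → outer ELSE → fail
acct=E24: tier='premium' → outer ELSE → fail
acct=E29: tier='vip' → inner[age_days >= 1135] → high
acct=E30: tier='vip' → inner[age_days >= 1135] → high
acct=E34: tier='basic' → outer ELSE → fail
acct=E40: tier='plus' → outer ELSE → fail
acct=E57: tier='plus' → outer ELSE → fail
acct=E65: tier='plus' → outer ELSE → fail
acct=E69: tier='basic' → outer ELSE → fail
acct=E70: tier='vip' → inner[age_days >= 1135] → high
acct=E90: tier='vip' → inner[age_days >= 1135] → high

fail, fail, high, high, fail, fail, fail, fail, fail, high, high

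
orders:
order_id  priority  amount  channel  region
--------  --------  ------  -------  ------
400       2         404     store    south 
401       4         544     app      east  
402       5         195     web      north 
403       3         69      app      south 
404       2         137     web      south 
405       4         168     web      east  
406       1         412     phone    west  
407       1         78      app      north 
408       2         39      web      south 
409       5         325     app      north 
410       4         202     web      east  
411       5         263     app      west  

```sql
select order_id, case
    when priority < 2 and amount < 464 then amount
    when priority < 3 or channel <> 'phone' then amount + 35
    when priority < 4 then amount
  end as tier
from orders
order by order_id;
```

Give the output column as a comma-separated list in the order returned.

order_id=400: priority < 3 or channel <> 'phone' → 439
order_id=401: priority < 3 or channel <> 'phone' → 579
order_id=402: priority < 3 or channel <> 'phone' → 230
order_id=403: priority < 3 or channel <> 'phone' → 104
order_id=404: priority < 3 or channel <> 'phone' → 172
order_id=405: priority < 3 or channel <> 'phone' → 203
order_id=406: priority < 2 and amount < 464 → 412
order_id=407: priority < 2 and amount < 464 → 78
order_id=408: priority < 3 or channel <> 'phone' → 74
order_id=409: priority < 3 or channel <> 'phone' → 360
order_id=410: priority < 3 or channel <> 'phone' → 237
order_id=411: priority < 3 or channel <> 'phone' → 298

439, 579, 230, 104, 172, 203, 412, 78, 74, 360, 237, 298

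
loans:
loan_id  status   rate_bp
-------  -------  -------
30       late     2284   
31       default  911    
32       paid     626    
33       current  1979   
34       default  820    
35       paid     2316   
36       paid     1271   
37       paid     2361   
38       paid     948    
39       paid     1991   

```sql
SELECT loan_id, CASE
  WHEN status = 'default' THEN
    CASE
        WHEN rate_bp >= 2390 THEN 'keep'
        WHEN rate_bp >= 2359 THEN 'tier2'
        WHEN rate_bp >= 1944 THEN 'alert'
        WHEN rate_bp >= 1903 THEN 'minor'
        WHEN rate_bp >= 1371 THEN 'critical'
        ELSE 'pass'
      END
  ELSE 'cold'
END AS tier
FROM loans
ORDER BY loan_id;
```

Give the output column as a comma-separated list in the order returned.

loan_id=30: status='late' → outer ELSE → cold
loan_id=31: status='default' → inner[ELSE] → pass
loan_id=32: status='paid' → outer ELSE → cold
loan_id=33: status='current' → outer ELSE → cold
loan_id=34: status='default' → inner[ELSE] → pass
loan_id=35: status='paid' → outer ELSE → cold
loan_id=36: status='paid' → outer ELSE → cold
loan_id=37: status='paid' → outer ELSE → cold
loan_id=38: status='paid' → outer ELSE → cold
loan_id=39: status='paid' → outer ELSE → cold

cold, pass, cold, cold, pass, cold, cold, cold, cold, cold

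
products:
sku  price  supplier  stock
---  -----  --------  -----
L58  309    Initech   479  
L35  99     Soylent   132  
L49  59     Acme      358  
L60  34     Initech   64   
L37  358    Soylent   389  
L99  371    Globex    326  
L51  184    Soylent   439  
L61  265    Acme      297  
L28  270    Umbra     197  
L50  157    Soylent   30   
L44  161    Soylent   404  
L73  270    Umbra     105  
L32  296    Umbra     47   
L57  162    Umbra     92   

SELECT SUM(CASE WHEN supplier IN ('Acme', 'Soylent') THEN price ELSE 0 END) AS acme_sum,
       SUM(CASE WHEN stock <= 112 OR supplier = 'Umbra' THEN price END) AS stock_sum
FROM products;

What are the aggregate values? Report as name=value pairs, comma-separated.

acme_sum=1283, stock_sum=1189

[acme_sum: supplier IN ('Acme', 'Soylent')]
sku=L58: ✗
sku=L35: ✓ → 99
sku=L49: ✓ → 59
sku=L60: ✗
sku=L37: ✓ → 358
sku=L99: ✗
sku=L51: ✓ → 184
sku=L61: ✓ → 265
sku=L28: ✗
sku=L50: ✓ → 157
sku=L44: ✓ → 161
sku=L73: ✗
sku=L32: ✗
sku=L57: ✗
acme_sum = 99 + 59 + 358 + 184 + 265 + 157 + 161 = 1283
—
[stock_sum: stock <= 112 OR supplier = 'Umbra']
sku=L58: ✗
sku=L35: ✗
sku=L49: ✗
sku=L60: ✓ → 34
sku=L37: ✗
sku=L99: ✗
sku=L51: ✗
sku=L61: ✗
sku=L28: ✓ → 270
sku=L50: ✓ → 157
sku=L44: ✗
sku=L73: ✓ → 270
sku=L32: ✓ → 296
sku=L57: ✓ → 162
stock_sum = 34 + 270 + 157 + 270 + 296 + 162 = 1189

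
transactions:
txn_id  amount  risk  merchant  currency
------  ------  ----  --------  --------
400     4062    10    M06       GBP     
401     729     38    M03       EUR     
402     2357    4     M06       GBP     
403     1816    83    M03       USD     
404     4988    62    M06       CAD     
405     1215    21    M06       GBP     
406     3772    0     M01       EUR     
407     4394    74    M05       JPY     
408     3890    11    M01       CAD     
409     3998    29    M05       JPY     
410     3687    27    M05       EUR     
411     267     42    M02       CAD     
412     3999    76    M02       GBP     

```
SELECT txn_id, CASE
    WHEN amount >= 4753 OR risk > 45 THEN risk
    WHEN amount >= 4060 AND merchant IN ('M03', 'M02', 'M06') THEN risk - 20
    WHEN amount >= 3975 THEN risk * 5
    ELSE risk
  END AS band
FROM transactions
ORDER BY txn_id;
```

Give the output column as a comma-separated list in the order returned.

-10, 38, 4, 83, 62, 21, 0, 74, 11, 145, 27, 42, 76

txn_id=400: amount >= 4060 AND merchant IN ('M03', 'M02', 'M06') → -10
txn_id=401: ELSE → 38
txn_id=402: ELSE → 4
txn_id=403: amount >= 4753 OR risk > 45 → 83
txn_id=404: amount >= 4753 OR risk > 45 → 62
txn_id=405: ELSE → 21
txn_id=406: ELSE → 0
txn_id=407: amount >= 4753 OR risk > 45 → 74
txn_id=408: ELSE → 11
txn_id=409: amount >= 3975 → 145
txn_id=410: ELSE → 27
txn_id=411: ELSE → 42
txn_id=412: amount >= 4753 OR risk > 45 → 76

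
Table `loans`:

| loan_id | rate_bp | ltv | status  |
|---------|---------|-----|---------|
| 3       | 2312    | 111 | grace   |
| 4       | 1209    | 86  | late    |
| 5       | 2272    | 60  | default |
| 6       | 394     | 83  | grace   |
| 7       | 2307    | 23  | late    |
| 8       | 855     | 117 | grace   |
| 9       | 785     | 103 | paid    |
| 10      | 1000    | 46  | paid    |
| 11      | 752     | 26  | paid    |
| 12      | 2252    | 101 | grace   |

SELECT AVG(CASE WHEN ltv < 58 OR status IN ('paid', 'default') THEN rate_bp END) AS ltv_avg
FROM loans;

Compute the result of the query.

1423.2

loan_id=3: ✗
loan_id=4: ✗
loan_id=5: ✓ → 2272
loan_id=6: ✗
loan_id=7: ✓ → 2307
loan_id=8: ✗
loan_id=9: ✓ → 785
loan_id=10: ✓ → 1000
loan_id=11: ✓ → 752
loan_id=12: ✗
ltv_avg = (2272 + 2307 + 785 + 1000 + 752) / 5 = 1423.2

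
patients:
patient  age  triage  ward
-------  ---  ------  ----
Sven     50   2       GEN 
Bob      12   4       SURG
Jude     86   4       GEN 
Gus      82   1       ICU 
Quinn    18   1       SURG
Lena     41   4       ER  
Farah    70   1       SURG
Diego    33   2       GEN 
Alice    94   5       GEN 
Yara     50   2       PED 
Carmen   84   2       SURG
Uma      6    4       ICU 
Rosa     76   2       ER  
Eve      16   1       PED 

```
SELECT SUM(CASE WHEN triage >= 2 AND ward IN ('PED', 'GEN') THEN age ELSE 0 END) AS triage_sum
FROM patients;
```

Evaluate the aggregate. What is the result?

313

patient=Sven: ✓ → 50
patient=Bob: ✗
patient=Jude: ✓ → 86
patient=Gus: ✗
patient=Quinn: ✗
patient=Lena: ✗
patient=Farah: ✗
patient=Diego: ✓ → 33
patient=Alice: ✓ → 94
patient=Yara: ✓ → 50
patient=Carmen: ✗
patient=Uma: ✗
patient=Rosa: ✗
patient=Eve: ✗
triage_sum = 50 + 86 + 33 + 94 + 50 = 313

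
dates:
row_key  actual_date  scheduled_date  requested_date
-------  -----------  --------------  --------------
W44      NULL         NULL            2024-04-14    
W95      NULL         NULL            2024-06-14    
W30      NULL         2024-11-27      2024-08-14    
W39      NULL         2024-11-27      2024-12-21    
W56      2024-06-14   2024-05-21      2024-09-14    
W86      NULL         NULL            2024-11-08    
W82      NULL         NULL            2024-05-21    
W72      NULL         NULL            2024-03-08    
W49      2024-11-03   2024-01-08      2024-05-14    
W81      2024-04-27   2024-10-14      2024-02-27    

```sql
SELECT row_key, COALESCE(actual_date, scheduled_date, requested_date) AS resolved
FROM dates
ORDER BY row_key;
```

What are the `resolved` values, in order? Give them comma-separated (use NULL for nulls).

row_key=W30: actual_date=NULL, scheduled_date=2024-11-27 → 2024-11-27
row_key=W39: actual_date=NULL, scheduled_date=2024-11-27 → 2024-11-27
row_key=W44: actual_date=NULL, scheduled_date=NULL, requested_date=2024-04-14 → 2024-04-14
row_key=W49: actual_date=2024-11-03 → 2024-11-03
row_key=W56: actual_date=2024-06-14 → 2024-06-14
row_key=W72: actual_date=NULL, scheduled_date=NULL, requested_date=2024-03-08 → 2024-03-08
row_key=W81: actual_date=2024-04-27 → 2024-04-27
row_key=W82: actual_date=NULL, scheduled_date=NULL, requested_date=2024-05-21 → 2024-05-21
row_key=W86: actual_date=NULL, scheduled_date=NULL, requested_date=2024-11-08 → 2024-11-08
row_key=W95: actual_date=NULL, scheduled_date=NULL, requested_date=2024-06-14 → 2024-06-14

2024-11-27, 2024-11-27, 2024-04-14, 2024-11-03, 2024-06-14, 2024-03-08, 2024-04-27, 2024-05-21, 2024-11-08, 2024-06-14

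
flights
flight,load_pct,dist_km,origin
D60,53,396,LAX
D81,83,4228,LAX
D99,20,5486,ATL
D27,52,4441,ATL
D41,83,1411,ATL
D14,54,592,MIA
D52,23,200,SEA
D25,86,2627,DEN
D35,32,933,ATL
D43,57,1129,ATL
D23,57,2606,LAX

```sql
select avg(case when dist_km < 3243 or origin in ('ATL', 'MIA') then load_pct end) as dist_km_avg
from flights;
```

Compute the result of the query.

51.7

flight=D60: ✓ → 53
flight=D81: ✗
flight=D99: ✓ → 20
flight=D27: ✓ → 52
flight=D41: ✓ → 83
flight=D14: ✓ → 54
flight=D52: ✓ → 23
flight=D25: ✓ → 86
flight=D35: ✓ → 32
flight=D43: ✓ → 57
flight=D23: ✓ → 57
dist_km_avg = (53 + 20 + 52 + 83 + 54 + 23 + 86 + 32 + 57 + 57) / 10 = 51.7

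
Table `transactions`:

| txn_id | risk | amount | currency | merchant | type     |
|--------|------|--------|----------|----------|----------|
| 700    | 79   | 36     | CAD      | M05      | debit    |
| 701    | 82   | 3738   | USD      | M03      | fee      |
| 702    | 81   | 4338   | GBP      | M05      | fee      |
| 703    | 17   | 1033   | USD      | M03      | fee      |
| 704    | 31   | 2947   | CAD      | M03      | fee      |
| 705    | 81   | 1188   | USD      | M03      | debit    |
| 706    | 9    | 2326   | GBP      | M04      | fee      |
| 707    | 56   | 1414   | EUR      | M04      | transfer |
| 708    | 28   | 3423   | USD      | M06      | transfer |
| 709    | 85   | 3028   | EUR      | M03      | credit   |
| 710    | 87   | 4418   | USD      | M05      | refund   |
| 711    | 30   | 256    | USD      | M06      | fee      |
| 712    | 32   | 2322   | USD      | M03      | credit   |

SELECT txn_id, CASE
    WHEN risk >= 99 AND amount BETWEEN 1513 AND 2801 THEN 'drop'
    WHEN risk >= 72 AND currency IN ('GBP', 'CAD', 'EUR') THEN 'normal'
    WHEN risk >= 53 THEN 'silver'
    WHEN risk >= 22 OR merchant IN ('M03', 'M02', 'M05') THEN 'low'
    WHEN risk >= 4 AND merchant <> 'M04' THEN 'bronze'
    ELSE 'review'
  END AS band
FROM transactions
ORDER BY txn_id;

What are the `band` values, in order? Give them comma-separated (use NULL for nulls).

normal, silver, normal, low, low, silver, review, silver, low, normal, silver, low, low

txn_id=700: risk >= 72 AND currency IN ('GBP', 'CAD', 'EUR') → normal
txn_id=701: risk >= 53 → silver
txn_id=702: risk >= 72 AND currency IN ('GBP', 'CAD', 'EUR') → normal
txn_id=703: risk >= 22 OR merchant IN ('M03', 'M02', 'M05') → low
txn_id=704: risk >= 22 OR merchant IN ('M03', 'M02', 'M05') → low
txn_id=705: risk >= 53 → silver
txn_id=706: ELSE → review
txn_id=707: risk >= 53 → silver
txn_id=708: risk >= 22 OR merchant IN ('M03', 'M02', 'M05') → low
txn_id=709: risk >= 72 AND currency IN ('GBP', 'CAD', 'EUR') → normal
txn_id=710: risk >= 53 → silver
txn_id=711: risk >= 22 OR merchant IN ('M03', 'M02', 'M05') → low
txn_id=712: risk >= 22 OR merchant IN ('M03', 'M02', 'M05') → low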